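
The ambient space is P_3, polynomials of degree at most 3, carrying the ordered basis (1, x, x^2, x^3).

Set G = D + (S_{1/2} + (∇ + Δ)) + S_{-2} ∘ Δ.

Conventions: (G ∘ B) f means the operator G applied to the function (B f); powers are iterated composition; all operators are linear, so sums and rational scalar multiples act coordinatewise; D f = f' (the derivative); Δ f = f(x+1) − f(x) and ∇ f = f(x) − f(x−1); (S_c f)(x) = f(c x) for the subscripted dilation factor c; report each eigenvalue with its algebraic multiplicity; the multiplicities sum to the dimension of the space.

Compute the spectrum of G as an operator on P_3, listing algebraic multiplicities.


image of 1: 1
image of x: (1/2)x + 4
image of x^2: (1/4)x^2 + 2x + 1
image of x^3: (1/8)x^3 + 21x^2 - 6x + 3
the matrix is upper triangular; its diagonal is (1, 1/2, 1/4, 1/8)
for a triangular matrix the eigenvalues are the diagonal entries, with algebraic multiplicity their repetition count

λ = 1/8 (multiplicity 1), λ = 1/4 (multiplicity 1), λ = 1/2 (multiplicity 1), λ = 1 (multiplicity 1)


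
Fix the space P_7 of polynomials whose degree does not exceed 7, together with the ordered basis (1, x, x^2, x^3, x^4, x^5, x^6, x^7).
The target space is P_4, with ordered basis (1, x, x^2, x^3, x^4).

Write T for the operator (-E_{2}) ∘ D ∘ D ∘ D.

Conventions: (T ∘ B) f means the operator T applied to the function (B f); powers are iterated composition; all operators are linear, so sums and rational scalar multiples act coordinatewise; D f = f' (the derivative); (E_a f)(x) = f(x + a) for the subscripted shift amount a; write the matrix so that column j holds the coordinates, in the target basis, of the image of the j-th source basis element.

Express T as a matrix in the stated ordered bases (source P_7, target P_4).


image of 1: 0
image of x: 0
image of x^2: 0
image of x^3: -6
image of x^4: -24x - 48
image of x^5: -60x^2 - 240x - 240
image of x^6: -120x^3 - 720x^2 - 1440x - 960
image of x^7: -210x^4 - 1680x^3 - 5040x^2 - 6720x - 3360
each image's coordinates form column j of the matrix

the matrix is [[0, 0, 0, -6, -48, -240, -960, -3360]; [0, 0, 0, 0, -24, -240, -1440, -6720]; [0, 0, 0, 0, 0, -60, -720, -5040]; [0, 0, 0, 0, 0, 0, -120, -1680]; [0, 0, 0, 0, 0, 0, 0, -210]] (rows listed top to bottom)


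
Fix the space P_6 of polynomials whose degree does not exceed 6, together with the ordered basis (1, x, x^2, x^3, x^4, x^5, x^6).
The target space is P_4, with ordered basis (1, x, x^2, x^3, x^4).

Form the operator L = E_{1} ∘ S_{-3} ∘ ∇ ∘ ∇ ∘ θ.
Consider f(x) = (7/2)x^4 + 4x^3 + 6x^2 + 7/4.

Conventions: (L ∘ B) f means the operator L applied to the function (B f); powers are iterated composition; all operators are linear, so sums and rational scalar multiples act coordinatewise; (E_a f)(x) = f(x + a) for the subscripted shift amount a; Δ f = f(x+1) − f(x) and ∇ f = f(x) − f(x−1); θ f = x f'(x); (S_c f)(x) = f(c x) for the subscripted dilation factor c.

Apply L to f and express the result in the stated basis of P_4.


the image equals g(x) = 1512x^2 + 3816x + 2452

θ f = 14x^4 + 12x^3 + 12x^2
∇ θ f = 56x^3 - 48x^2 + 44x - 14
∇ ∇ θ f = 168x^2 - 264x + 148
S_{-3} ∇ ∇ θ f = 1512x^2 + 792x + 148
E_{1} (S_{-3} ∘ ∇ ∘ ∇) θ f = 1512x^2 + 3816x + 2452


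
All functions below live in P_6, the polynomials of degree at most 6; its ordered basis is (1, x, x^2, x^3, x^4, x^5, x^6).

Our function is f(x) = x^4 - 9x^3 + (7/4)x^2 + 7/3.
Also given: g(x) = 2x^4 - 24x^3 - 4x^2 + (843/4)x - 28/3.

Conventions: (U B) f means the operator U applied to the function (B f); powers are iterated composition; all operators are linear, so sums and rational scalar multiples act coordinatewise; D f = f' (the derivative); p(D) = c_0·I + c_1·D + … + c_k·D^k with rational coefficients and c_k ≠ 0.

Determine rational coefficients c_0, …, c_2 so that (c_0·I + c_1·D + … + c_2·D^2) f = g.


D^0 f = x^4 - 9x^3 + (7/4)x^2 + 7/3
D^1 f = 4x^3 - 27x^2 + (7/2)x
D^2 f = 12x^2 - 54x + 7/2
matching coefficients of g against c_0 f + c_1 Df + … from the top degree down determines the c_i
solution: c_0 = 2, c_1 = -3/2, c_2 = -4

p(D) = 2·I − (3/2)·D − 4·D^2, i.e. c_0 = 2, c_1 = -3/2, c_2 = -4


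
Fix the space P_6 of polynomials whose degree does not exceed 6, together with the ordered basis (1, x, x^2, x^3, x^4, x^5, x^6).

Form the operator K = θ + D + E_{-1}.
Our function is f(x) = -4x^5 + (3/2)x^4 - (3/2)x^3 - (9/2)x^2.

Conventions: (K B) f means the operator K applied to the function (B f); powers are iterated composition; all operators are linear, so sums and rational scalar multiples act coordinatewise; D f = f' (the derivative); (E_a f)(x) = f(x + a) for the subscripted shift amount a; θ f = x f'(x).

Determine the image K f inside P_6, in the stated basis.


g(x) = -24x^5 + (15/2)x^4 - 46x^3 + (71/2)x^2 - (61/2)x + 5/2

θ f = -20x^5 + 6x^4 - (9/2)x^3 - 9x^2
D f = -20x^4 + 6x^3 - (9/2)x^2 - 9x
E_{-1} f = -4x^5 + (43/2)x^4 - (95/2)x^3 + 49x^2 - (43/2)x + 5/2
(θ + D + E_{-1}) f = -24x^5 + (15/2)x^4 - 46x^3 + (71/2)x^2 - (61/2)x + 5/2


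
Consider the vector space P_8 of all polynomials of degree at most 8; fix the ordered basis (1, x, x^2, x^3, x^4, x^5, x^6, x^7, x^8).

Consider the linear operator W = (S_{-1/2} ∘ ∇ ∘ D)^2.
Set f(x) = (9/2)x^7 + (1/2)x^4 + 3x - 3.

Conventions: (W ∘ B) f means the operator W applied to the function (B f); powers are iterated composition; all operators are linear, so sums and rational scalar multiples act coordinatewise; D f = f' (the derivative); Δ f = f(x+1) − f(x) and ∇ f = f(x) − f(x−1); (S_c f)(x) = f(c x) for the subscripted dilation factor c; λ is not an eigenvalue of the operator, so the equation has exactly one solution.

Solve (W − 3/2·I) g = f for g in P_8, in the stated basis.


the result is g(x) = -3x^7 - (1/3)x^4 - (105/16)x^3 + (315/16)x^2 - (109/2)x + 961/24

write g with unknown coordinates in the stated basis and equate coefficients in (W − 3/2·I) g = f
solving from the highest basis element down gives g = -3x^7 - (1/3)x^4 - (105/16)x^3 + (315/16)x^2 - (109/2)x + 961/24
check: W g = -(315/32)x^3 + (945/32)x^2 - (315/4)x + 913/16
so W g − 3/2·g = (9/2)x^7 + (1/2)x^4 + 3x - 3 = f ✓


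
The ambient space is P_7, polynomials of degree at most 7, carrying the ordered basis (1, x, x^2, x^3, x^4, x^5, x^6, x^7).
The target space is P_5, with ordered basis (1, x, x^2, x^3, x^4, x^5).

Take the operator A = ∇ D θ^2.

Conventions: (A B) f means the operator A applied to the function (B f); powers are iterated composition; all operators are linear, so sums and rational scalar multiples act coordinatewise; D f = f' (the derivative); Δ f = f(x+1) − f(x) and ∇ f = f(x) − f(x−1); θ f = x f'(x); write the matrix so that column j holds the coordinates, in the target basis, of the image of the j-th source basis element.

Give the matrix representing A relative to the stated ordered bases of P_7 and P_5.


the matrix is [[0, 0, 8, -27, 64, -125, 216, -343]; [0, 0, 0, 54, -192, 500, -1080, 2058]; [0, 0, 0, 0, 192, -750, 2160, -5145]; [0, 0, 0, 0, 0, 500, -2160, 6860]; [0, 0, 0, 0, 0, 0, 1080, -5145]; [0, 0, 0, 0, 0, 0, 0, 2058]] (rows listed top to bottom)

image of 1: 0
image of x: 0
image of x^2: 8
image of x^3: 54x - 27
image of x^4: 192x^2 - 192x + 64
image of x^5: 500x^3 - 750x^2 + 500x - 125
image of x^6: 1080x^4 - 2160x^3 + 2160x^2 - 1080x + 216
image of x^7: 2058x^5 - 5145x^4 + 6860x^3 - 5145x^2 + 2058x - 343
each image's coordinates form column j of the matrix


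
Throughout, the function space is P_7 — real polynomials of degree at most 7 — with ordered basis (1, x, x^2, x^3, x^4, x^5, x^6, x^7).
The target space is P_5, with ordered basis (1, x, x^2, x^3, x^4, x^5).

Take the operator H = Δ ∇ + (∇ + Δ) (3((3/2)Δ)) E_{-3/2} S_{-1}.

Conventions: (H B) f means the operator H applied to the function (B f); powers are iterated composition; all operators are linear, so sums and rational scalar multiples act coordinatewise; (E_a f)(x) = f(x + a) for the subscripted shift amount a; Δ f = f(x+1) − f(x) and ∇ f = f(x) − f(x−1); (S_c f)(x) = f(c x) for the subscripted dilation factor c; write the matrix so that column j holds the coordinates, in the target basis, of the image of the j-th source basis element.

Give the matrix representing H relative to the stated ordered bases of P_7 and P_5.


the matrix is [[0, 0, 20, 54, 155, 405, 8395/8, 21357/8]; [0, 0, 0, -48, -216, -755, -2430, -58541/8]; [0, 0, 0, 0, 120, 540, 2325, 8505]; [0, 0, 0, 0, 0, -160, -1080, -5285]; [0, 0, 0, 0, 0, 0, 300, 1890]; [0, 0, 0, 0, 0, 0, 0, -336]] (rows listed top to bottom)

image of 1: 0
image of x: 0
image of x^2: 20
image of x^3: -48x + 54
image of x^4: 120x^2 - 216x + 155
image of x^5: -160x^3 + 540x^2 - 755x + 405
image of x^6: 300x^4 - 1080x^3 + 2325x^2 - 2430x + 8395/8
image of x^7: -336x^5 + 1890x^4 - 5285x^3 + 8505x^2 - (58541/8)x + 21357/8
each image's coordinates form column j of the matrix


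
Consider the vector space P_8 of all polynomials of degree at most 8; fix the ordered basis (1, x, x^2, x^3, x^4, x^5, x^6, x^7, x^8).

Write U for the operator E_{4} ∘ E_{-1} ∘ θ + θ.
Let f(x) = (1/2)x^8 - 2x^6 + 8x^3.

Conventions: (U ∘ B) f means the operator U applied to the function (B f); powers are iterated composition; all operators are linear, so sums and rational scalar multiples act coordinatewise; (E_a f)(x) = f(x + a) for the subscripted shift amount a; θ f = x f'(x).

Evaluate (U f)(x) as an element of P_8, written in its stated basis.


the image equals g(x) = 8x^8 + 96x^7 + 984x^6 + 5832x^5 + 21060x^4 + 48000x^3 + 67284x^2 + 53136x + 18144

θ f = 4x^8 - 12x^6 + 24x^3
E_{-1} θ f = 4x^8 - 32x^7 + 100x^6 - 152x^5 + 100x^4 + 40x^3 - 140x^2 + 112x - 32
E_{4} E_{-1} θ f = 4x^8 + 96x^7 + 996x^6 + 5832x^5 + 21060x^4 + 47976x^3 + 67284x^2 + 53136x + 18144
θ f = 4x^8 - 12x^6 + 24x^3
(E_{4} ∘ E_{-1} ∘ θ + θ) f = 8x^8 + 96x^7 + 984x^6 + 5832x^5 + 21060x^4 + 48000x^3 + 67284x^2 + 53136x + 18144


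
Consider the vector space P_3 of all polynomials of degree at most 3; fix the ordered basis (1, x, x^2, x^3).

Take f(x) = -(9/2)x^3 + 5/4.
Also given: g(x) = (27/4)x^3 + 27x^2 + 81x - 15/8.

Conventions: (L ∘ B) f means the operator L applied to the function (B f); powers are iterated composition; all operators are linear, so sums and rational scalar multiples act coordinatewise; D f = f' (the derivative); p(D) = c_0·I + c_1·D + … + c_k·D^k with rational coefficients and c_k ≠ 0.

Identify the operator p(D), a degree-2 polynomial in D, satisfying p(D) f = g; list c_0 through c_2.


D^0 f = -(9/2)x^3 + 5/4
D^1 f = -(27/2)x^2
D^2 f = -27x
matching coefficients of g against c_0 f + c_1 Df + … from the top degree down determines the c_i
solution: c_0 = -3/2, c_1 = -2, c_2 = -3

p(D) = -(3/2)·I − 2·D − 3·D^2, i.e. c_0 = -3/2, c_1 = -2, c_2 = -3


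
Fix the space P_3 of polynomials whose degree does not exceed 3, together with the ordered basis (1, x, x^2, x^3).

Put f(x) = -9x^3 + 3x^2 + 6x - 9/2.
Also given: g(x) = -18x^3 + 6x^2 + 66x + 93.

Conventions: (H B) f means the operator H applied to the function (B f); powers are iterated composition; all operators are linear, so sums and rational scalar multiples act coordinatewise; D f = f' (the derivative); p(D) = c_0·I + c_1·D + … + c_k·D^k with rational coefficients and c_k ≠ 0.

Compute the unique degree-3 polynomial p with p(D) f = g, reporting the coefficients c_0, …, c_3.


D^0 f = -9x^3 + 3x^2 + 6x - 9/2
D^1 f = -27x^2 + 6x + 6
D^2 f = -54x + 6
D^3 f = -54
matching coefficients of g against c_0 f + c_1 Df + … from the top degree down determines the c_i
solution: c_0 = 2, c_1 = 0, c_2 = -1, c_3 = -2

c_0 = 2, c_1 = 0, c_2 = -1, c_3 = -2


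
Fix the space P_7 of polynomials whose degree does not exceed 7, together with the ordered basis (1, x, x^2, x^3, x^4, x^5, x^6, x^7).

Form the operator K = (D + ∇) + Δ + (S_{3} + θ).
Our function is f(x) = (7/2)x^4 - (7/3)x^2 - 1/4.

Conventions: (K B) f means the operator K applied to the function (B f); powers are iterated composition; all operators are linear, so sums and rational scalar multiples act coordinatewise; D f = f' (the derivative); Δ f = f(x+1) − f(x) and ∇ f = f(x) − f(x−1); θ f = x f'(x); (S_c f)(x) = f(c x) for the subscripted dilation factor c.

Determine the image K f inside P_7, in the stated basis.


g(x) = (595/2)x^4 + 42x^3 - (77/3)x^2 + 14x - 1/4

D f = 14x^3 - (14/3)x
∇ f = 14x^3 - 21x^2 + (28/3)x - 7/6
(D + ∇) f = 28x^3 - 21x^2 + (14/3)x - 7/6
Δ f = 14x^3 + 21x^2 + (28/3)x + 7/6
S_{3} f = (567/2)x^4 - 21x^2 - 1/4
θ f = 14x^4 - (14/3)x^2
(S_{3} + θ) f = (595/2)x^4 - (77/3)x^2 - 1/4
((D + ∇) + Δ + (S_{3} + θ)) f = (595/2)x^4 + 42x^3 - (77/3)x^2 + 14x - 1/4


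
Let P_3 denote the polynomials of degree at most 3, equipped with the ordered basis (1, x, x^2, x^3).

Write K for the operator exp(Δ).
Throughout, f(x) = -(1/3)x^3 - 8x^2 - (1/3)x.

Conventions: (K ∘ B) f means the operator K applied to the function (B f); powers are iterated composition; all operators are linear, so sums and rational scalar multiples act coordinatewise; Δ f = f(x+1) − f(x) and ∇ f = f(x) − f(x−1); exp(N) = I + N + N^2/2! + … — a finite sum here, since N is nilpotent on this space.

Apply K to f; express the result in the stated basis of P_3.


g(x) = -(1/3)x^3 - 9x^2 - (55/3)x - 18

order-1 term: -x^2 - 17x - 26/3
order-2 term: -x - 9
order-3 term: -1/3
the series for exp(Δ) f terminates at order 3
exp(Δ) f = -(1/3)x^3 - 9x^2 - (55/3)x - 18


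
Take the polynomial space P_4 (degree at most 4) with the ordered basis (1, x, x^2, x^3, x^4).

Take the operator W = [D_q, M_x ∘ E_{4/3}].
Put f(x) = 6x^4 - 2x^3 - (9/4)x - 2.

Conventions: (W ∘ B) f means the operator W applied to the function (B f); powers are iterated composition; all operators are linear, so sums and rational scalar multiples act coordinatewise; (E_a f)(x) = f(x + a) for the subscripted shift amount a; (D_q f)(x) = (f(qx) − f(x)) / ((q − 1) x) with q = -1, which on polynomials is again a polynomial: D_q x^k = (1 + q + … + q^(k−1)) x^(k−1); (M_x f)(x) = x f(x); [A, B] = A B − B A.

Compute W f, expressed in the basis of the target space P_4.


g(x) = 6x^4 + 2x^3 + (184/3)x^2 + (209/36)x + 83/9

E_{4/3} f = 6x^4 + 30x^3 + 56x^2 + (1583/36)x + 83/9
M_x E_{4/3} f = 6x^5 + 30x^4 + 56x^3 + (1583/36)x^2 + (83/9)x
D_q (M_x ∘ E_{4/3}) f = 6x^4 + 56x^2 + 83/9
D_q f = -2x^2 - 9/4
E_{4/3} D_q f = -2x^2 - (16/3)x - 209/36
M_x E_{4/3} D_q f = -2x^3 - (16/3)x^2 - (209/36)x
[D_q, M_x ∘ E_{4/3}] f = 6x^4 + 2x^3 + (184/3)x^2 + (209/36)x + 83/9


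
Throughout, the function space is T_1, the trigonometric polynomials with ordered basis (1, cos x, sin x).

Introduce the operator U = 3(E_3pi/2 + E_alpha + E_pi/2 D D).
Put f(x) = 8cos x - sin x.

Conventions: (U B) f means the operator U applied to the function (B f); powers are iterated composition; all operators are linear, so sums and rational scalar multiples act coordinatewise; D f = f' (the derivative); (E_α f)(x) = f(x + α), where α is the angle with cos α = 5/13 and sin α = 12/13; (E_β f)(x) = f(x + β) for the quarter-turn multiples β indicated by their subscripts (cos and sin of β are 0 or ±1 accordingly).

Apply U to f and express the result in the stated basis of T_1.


g(x) = (162/13)cos x + (321/13)sin x

E_3pi/2 f = cos x + 8sin x
E_alpha f = (28/13)cos x - (101/13)sin x
D f = -cos x - 8sin x
D D f = -8cos x + sin x
E_pi/2 D D f = cos x + 8sin x
(E_3pi/2 + E_alpha + E_pi/2 D D) f = (54/13)cos x + (107/13)sin x
(3(E_3pi/2 + E_alpha + E_pi/2 D D)) f = (162/13)cos x + (321/13)sin x


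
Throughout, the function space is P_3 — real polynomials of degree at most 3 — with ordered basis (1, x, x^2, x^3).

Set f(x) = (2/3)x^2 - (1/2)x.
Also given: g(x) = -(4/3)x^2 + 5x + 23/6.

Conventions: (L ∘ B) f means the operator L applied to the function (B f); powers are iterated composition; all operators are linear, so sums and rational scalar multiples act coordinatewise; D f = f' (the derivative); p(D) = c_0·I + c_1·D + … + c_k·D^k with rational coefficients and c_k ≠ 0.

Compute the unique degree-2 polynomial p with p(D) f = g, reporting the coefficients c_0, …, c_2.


D^0 f = (2/3)x^2 - (1/2)x
D^1 f = (4/3)x - 1/2
D^2 f = 4/3
matching coefficients of g against c_0 f + c_1 Df + … from the top degree down determines the c_i
solution: c_0 = -2, c_1 = 3, c_2 = 4

c_0 = -2, c_1 = 3, c_2 = 4


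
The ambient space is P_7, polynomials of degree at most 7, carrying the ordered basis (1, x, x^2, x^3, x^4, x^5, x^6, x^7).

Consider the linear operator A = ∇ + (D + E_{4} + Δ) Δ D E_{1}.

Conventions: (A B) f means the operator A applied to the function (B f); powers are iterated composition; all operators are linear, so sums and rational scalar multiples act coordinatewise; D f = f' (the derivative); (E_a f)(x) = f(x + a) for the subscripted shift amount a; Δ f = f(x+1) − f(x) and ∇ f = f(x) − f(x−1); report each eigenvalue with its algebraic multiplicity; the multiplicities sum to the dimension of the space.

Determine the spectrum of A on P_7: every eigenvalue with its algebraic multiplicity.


image of 1: 0
image of x: 1
image of x^2: 2x + 1
image of x^3: 3x^2 + 3x + 46
image of x^4: 4x^3 + 6x^2 + 184x + 447
image of x^5: 5x^4 + 10x^3 + 460x^2 + 2235x + 3746
image of x^6: 6x^5 + 15x^4 + 920x^3 + 6705x^2 + 22476x + 29435
image of x^7: 7x^6 + 21x^5 + 1610x^4 + 15645x^3 + 78666x^2 + 206045x + 222734
the matrix is upper triangular; its diagonal is (0, 0, 0, 0, 0, 0, 0, 0)
for a triangular matrix the eigenvalues are the diagonal entries, with algebraic multiplicity their repetition count

λ = 0 (multiplicity 8)


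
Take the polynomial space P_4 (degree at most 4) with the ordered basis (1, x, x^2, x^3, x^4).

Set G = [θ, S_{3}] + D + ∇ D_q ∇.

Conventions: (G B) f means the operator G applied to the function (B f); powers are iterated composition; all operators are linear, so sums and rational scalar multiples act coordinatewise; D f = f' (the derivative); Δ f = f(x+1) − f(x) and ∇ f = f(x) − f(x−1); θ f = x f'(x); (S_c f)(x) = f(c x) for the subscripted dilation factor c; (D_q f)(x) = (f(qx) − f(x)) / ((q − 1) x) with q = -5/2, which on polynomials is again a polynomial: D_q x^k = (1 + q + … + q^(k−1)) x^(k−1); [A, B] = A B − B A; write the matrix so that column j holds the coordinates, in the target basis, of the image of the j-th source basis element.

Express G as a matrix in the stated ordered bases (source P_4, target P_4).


the matrix is [[0, 1, 0, -9/2, -10]; [0, 0, 2, 0, 38]; [0, 0, 0, 3, 0]; [0, 0, 0, 0, 4]; [0, 0, 0, 0, 0]] (rows listed top to bottom)

image of 1: 0
image of x: 1
image of x^2: 2x
image of x^3: 3x^2 - 9/2
image of x^4: 4x^3 + 38x - 10
each image's coordinates form column j of the matrix


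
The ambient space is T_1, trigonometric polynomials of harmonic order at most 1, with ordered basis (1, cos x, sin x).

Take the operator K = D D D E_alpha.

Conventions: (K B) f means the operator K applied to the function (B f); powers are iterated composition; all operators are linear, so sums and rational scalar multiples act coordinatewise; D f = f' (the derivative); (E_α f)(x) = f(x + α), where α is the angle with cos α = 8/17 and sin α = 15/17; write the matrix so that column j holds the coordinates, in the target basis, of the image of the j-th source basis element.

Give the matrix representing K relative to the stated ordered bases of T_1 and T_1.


image of 1: 0
image of cos x: (15/17)cos x + (8/17)sin x
image of sin x: -(8/17)cos x + (15/17)sin x
each image's coordinates form column j of the matrix

the matrix is [[0, 0, 0]; [0, 15/17, -8/17]; [0, 8/17, 15/17]] (rows listed top to bottom)


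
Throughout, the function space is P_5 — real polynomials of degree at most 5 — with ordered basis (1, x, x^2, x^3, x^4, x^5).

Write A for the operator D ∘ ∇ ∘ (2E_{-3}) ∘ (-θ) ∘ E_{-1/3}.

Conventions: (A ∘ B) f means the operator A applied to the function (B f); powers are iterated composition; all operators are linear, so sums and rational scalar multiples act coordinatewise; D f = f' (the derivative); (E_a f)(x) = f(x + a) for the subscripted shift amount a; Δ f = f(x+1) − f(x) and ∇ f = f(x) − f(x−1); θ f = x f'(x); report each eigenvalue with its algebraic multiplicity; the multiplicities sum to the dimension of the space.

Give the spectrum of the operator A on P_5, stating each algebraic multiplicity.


image of 1: 0
image of x: 0
image of x^2: -8
image of x^3: -36x + 134
image of x^4: -96x^2 + 720x - 4072/3
image of x^5: -200x^3 + 2260x^2 - 8560x + 293390/27
the matrix is upper triangular; its diagonal is (0, 0, 0, 0, 0, 0)
for a triangular matrix the eigenvalues are the diagonal entries, with algebraic multiplicity their repetition count

λ = 0 (multiplicity 6)


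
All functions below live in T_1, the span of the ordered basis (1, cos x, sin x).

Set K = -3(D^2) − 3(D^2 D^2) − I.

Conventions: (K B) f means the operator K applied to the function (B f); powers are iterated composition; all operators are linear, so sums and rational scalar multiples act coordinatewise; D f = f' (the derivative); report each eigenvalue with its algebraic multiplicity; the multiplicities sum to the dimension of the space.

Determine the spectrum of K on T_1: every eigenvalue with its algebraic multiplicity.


λ = -1 (multiplicity 3)

image of 1: -1
image of cos x: -cos x
image of sin x: -sin x
the matrix is diagonal; its diagonal is (-1, -1, -1)
for a triangular matrix the eigenvalues are the diagonal entries, with algebraic multiplicity their repetition count


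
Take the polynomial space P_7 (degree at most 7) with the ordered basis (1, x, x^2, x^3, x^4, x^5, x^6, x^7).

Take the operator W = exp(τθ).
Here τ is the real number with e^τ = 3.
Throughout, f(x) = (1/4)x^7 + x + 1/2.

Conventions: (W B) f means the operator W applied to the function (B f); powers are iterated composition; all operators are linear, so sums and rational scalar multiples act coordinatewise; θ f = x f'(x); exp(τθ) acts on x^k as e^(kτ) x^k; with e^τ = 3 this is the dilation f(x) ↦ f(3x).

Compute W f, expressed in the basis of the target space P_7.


exp(τθ) x^k = e^(kτ) x^k; with e^τ = 3 this sends x^k to 3^k x^k
x ↦ 3 x
x^7 ↦ 2187 x^7
applying this coordinatewise to f: exp(τθ) f = (2187/4)x^7 + 3x + 1/2

the result is g(x) = (2187/4)x^7 + 3x + 1/2


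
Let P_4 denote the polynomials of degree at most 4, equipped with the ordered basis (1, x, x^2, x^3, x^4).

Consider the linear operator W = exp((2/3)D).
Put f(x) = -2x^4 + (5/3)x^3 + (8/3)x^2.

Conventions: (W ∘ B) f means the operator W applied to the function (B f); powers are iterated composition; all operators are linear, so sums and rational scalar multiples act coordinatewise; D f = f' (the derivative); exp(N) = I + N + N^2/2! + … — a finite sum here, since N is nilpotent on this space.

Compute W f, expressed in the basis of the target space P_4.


the image equals g(x) = -2x^4 - (11/3)x^3 + (2/3)x^2 + (92/27)x + 104/81

order-1 term: -(16/3)x^3 + (10/3)x^2 + (32/9)x
order-2 term: -(16/3)x^2 + (20/9)x + 32/27
order-3 term: -(64/27)x + 40/81
order-4 term: -32/81
the series for exp((2/3)D) f terminates at order 4
exp((2/3)D) f = -2x^4 - (11/3)x^3 + (2/3)x^2 + (92/27)x + 104/81


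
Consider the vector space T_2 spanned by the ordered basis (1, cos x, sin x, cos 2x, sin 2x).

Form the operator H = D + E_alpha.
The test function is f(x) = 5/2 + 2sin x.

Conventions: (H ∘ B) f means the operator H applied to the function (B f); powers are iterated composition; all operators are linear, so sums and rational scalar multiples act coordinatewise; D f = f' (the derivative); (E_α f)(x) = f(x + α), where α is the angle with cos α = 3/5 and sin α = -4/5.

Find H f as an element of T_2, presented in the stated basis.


g(x) = 5/2 + (2/5)cos x + (6/5)sin x

D f = 2cos x
E_alpha f = 5/2 - (8/5)cos x + (6/5)sin x
(D + E_alpha) f = 5/2 + (2/5)cos x + (6/5)sin x


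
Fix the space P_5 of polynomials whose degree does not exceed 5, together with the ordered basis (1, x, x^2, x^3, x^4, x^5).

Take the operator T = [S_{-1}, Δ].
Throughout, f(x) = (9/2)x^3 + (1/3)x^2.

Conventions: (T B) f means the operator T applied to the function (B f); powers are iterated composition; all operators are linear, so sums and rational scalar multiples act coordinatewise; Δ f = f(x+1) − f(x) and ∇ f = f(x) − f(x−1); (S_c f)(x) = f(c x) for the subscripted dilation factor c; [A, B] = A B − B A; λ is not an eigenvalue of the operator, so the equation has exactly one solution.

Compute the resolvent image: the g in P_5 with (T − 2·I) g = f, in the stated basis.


write g with unknown coordinates in the stated basis and equate coefficients in (T − 2·I) g = f
solving from the highest basis element down gives g = -(9/4)x^3 - (83/12)x^2 + (83/6)x + 139/12
check: T g = -(27/2)x^2 + (83/3)x + 139/6
so T g − 2·g = (9/2)x^3 + (1/3)x^2 = f ✓

g(x) = -(9/4)x^3 - (83/12)x^2 + (83/6)x + 139/12


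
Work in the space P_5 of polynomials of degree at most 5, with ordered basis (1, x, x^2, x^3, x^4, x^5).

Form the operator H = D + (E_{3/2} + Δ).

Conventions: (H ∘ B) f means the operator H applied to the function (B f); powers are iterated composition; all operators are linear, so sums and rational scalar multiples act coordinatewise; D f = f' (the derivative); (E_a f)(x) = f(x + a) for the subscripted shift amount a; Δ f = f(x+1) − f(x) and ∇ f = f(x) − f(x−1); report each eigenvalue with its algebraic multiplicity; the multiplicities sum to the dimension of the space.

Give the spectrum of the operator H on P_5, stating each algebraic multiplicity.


image of 1: 1
image of x: x + 7/2
image of x^2: x^2 + 7x + 13/4
image of x^3: x^3 + (21/2)x^2 + (39/4)x + 35/8
image of x^4: x^4 + 14x^3 + (39/2)x^2 + (35/2)x + 97/16
image of x^5: x^5 + (35/2)x^4 + (65/2)x^3 + (175/4)x^2 + (485/16)x + 275/32
the matrix is upper triangular; its diagonal is (1, 1, 1, 1, 1, 1)
for a triangular matrix the eigenvalues are the diagonal entries, with algebraic multiplicity their repetition count

λ = 1 (multiplicity 6)


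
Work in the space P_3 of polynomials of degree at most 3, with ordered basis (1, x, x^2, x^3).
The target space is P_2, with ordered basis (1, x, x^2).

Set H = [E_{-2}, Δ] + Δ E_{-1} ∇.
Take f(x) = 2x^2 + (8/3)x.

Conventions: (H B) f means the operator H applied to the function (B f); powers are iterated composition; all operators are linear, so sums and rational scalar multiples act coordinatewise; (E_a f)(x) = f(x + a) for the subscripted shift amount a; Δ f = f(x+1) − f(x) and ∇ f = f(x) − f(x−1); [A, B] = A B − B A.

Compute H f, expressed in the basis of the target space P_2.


g(x) = 4

Δ f = 4x + 14/3
E_{-2} Δ f = 4x - 10/3
E_{-2} f = 2x^2 - (16/3)x + 8/3
Δ E_{-2} f = 4x - 10/3
[E_{-2}, Δ] f = 0
∇ f = 4x + 2/3
E_{-1} ∇ f = 4x - 10/3
Δ E_{-1} ∇ f = 4
([E_{-2}, Δ] + Δ E_{-1} ∇) f = 4


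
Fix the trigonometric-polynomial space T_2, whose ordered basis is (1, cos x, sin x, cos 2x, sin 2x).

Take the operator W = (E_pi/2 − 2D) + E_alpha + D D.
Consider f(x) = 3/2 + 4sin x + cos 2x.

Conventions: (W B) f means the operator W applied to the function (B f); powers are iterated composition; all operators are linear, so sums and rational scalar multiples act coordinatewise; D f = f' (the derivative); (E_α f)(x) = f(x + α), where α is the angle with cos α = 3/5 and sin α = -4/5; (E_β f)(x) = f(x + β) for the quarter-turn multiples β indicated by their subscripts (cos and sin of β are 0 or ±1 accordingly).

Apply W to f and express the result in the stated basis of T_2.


g(x) = 3 - (36/5)cos x - (8/5)sin x - (132/25)cos 2x + (124/25)sin 2x

E_pi/2 f = 3/2 + 4cos x - cos 2x
D f = 4cos x - 2sin 2x
(-2D) f = -8cos x + 4sin 2x
(E_pi/2 − 2D) f = 3/2 - 4cos x - cos 2x + 4sin 2x
E_alpha f = 3/2 - (16/5)cos x + (12/5)sin x - (7/25)cos 2x + (24/25)sin 2x
D f = 4cos x - 2sin 2x
D D f = -4sin x - 4cos 2x
((E_pi/2 − 2D) + E_alpha + D D) f = 3 - (36/5)cos x - (8/5)sin x - (132/25)cos 2x + (124/25)sin 2x


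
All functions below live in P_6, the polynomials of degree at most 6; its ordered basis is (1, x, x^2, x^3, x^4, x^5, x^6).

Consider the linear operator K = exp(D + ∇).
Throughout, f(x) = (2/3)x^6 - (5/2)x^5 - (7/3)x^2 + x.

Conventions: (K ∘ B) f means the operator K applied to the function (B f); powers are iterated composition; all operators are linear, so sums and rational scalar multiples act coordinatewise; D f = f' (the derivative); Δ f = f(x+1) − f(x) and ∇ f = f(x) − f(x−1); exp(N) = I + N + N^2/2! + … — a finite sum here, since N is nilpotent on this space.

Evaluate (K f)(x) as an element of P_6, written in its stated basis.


order-1 term: 8x^5 - 35x^4 + (115/3)x^3 - 35x^2 + (43/6)x + 7/6
order-2 term: 40x^4 - 180x^3 + 260x^2 - (435/2)x + 196/3
order-3 term: (320/3)x^3 - 440x^2 + 580x - 305
order-4 term: 160x^2 - 520x + 1280/3
order-5 term: 128x - 240
order-6 term: 128/3
the series for exp(D + ∇) f terminates at order 6
exp(D + ∇) f = (2/3)x^6 + (11/2)x^5 + 5x^4 - 35x^3 - (172/3)x^2 - (64/3)x - 55/6

g(x) = (2/3)x^6 + (11/2)x^5 + 5x^4 - 35x^3 - (172/3)x^2 - (64/3)x - 55/6


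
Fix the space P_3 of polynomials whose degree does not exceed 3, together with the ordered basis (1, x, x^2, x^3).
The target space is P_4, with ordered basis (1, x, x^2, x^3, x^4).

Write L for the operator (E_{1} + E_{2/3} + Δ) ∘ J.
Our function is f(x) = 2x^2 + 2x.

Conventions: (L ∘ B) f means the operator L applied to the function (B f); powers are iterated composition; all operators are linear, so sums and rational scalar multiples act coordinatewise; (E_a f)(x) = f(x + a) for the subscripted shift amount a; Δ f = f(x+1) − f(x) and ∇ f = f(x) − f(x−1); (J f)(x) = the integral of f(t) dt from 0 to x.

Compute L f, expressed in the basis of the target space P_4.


J f = (2/3)x^3 + x^2
E_{1} J f = (2/3)x^3 + 3x^2 + 4x + 5/3
E_{2/3} J f = (2/3)x^3 + (7/3)x^2 + (20/9)x + 52/81
Δ J f = 2x^2 + 4x + 5/3
(E_{1} + E_{2/3} + Δ) J f = (4/3)x^3 + (22/3)x^2 + (92/9)x + 322/81

g(x) = (4/3)x^3 + (22/3)x^2 + (92/9)x + 322/81


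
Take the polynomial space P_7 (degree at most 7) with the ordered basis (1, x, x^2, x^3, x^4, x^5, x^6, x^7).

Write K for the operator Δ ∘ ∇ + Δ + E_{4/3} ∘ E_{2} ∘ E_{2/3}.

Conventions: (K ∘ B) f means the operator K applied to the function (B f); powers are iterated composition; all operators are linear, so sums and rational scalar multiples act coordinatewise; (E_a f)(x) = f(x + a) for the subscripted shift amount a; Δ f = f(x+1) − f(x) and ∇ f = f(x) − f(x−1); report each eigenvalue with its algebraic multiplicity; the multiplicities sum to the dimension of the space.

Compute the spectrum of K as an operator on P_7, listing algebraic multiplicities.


image of 1: 1
image of x: x + 5
image of x^2: x^2 + 10x + 19
image of x^3: x^3 + 15x^2 + 57x + 65
image of x^4: x^4 + 20x^3 + 114x^2 + 260x + 259
image of x^5: x^5 + 25x^4 + 190x^3 + 650x^2 + 1295x + 1025
image of x^6: x^6 + 30x^5 + 285x^4 + 1300x^3 + 3885x^2 + 6150x + 4099
image of x^7: x^7 + 35x^6 + 399x^5 + 2275x^4 + 9065x^3 + 21525x^2 + 28693x + 16385
the matrix is upper triangular; its diagonal is (1, 1, 1, 1, 1, 1, 1, 1)
for a triangular matrix the eigenvalues are the diagonal entries, with algebraic multiplicity their repetition count

λ = 1 (multiplicity 8)


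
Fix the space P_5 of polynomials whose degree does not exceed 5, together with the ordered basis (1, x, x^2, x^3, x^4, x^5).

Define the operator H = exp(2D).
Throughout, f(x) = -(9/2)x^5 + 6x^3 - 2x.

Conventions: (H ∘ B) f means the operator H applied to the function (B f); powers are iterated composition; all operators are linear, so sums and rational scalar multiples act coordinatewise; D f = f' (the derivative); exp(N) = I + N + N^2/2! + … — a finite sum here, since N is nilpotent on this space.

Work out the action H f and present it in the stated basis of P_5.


order-1 term: -45x^4 + 36x^2 - 4
order-2 term: -180x^3 + 72x
order-3 term: -360x^2 + 48
order-4 term: -360x
order-5 term: -144
the series for exp(2D) f terminates at order 5
exp(2D) f = -(9/2)x^5 - 45x^4 - 174x^3 - 324x^2 - 290x - 100

g(x) = -(9/2)x^5 - 45x^4 - 174x^3 - 324x^2 - 290x - 100


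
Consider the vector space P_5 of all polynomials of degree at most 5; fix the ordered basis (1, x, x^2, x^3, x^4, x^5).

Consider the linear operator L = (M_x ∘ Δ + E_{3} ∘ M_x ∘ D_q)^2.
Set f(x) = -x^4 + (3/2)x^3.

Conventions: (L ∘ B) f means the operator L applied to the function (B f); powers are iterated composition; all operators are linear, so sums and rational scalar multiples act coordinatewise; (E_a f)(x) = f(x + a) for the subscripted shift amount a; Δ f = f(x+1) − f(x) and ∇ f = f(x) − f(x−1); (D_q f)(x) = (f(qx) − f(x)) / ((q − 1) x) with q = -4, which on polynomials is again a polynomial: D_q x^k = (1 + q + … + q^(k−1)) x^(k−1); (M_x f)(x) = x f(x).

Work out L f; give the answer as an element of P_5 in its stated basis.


the result is g(x) = -2209x^4 - 18402x^3 - 56580x^2 - 74809x - 34032

Δ f = -4x^3 - (3/2)x^2 + (1/2)x + 1/2
M_x Δ f = -4x^4 - (3/2)x^3 + (1/2)x^2 + (1/2)x
D_q f = 51x^3 + (39/2)x^2
M_x D_q f = 51x^4 + (39/2)x^3
E_{3} M_x D_q f = 51x^4 + (1263/2)x^3 + (5859/2)x^2 + (12069/2)x + 9315/2
(M_x ∘ Δ + E_{3} ∘ M_x ∘ D_q) f = 47x^4 + 630x^3 + 2930x^2 + 6035x + 9315/2
Δ (M_x ∘ Δ + E_{3} ∘ M_x ∘ D_q) f = 188x^3 + 2172x^2 + 7938x + 9642
M_x Δ (M_x ∘ Δ + E_{3} ∘ M_x ∘ D_q) f = 188x^4 + 2172x^3 + 7938x^2 + 9642x
D_q (M_x ∘ Δ + E_{3} ∘ M_x ∘ D_q) f = -2397x^3 + 8190x^2 - 8790x + 6035
M_x D_q (M_x ∘ Δ + E_{3} ∘ M_x ∘ D_q) f = -2397x^4 + 8190x^3 - 8790x^2 + 6035x
E_{3} M_x D_q (M_x ∘ Δ + E_{3} ∘ M_x ∘ D_q) f = -2397x^4 - 20574x^3 - 64518x^2 - 84451x - 34032
(M_x ∘ Δ + E_{3} ∘ M_x ∘ D_q) (M_x ∘ Δ + E_{3} ∘ M_x ∘ D_q) f = -2209x^4 - 18402x^3 - 56580x^2 - 74809x - 34032


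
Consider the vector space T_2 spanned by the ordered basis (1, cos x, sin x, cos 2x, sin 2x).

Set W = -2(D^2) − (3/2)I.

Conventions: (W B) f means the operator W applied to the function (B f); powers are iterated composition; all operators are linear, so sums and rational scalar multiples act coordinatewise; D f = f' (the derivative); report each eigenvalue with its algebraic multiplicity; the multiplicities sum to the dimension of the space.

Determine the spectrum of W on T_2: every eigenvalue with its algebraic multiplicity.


λ = -3/2 (multiplicity 1), λ = 1/2 (multiplicity 2), λ = 13/2 (multiplicity 2)

image of 1: -3/2
image of cos x: (1/2)cos x
image of sin x: (1/2)sin x
image of cos 2x: (13/2)cos 2x
image of sin 2x: (13/2)sin 2x
the matrix is diagonal; its diagonal is (-3/2, 1/2, 1/2, 13/2, 13/2)
for a triangular matrix the eigenvalues are the diagonal entries, with algebraic multiplicity their repetition count


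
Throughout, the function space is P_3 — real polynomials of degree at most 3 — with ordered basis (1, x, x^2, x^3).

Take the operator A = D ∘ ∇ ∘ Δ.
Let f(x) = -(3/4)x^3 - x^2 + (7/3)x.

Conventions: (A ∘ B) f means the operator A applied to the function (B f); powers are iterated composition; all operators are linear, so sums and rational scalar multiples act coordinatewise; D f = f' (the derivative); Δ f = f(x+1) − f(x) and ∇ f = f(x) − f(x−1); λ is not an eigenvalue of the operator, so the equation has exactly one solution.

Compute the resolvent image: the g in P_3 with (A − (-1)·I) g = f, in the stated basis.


the result is g(x) = -(3/4)x^3 - x^2 + (7/3)x + 9/2

write g with unknown coordinates in the stated basis and equate coefficients in (A − (-1)·I) g = f
solving from the highest basis element down gives g = -(3/4)x^3 - x^2 + (7/3)x + 9/2
check: A g = -9/2
so A g − (-1)·g = -(3/4)x^3 - x^2 + (7/3)x = f ✓


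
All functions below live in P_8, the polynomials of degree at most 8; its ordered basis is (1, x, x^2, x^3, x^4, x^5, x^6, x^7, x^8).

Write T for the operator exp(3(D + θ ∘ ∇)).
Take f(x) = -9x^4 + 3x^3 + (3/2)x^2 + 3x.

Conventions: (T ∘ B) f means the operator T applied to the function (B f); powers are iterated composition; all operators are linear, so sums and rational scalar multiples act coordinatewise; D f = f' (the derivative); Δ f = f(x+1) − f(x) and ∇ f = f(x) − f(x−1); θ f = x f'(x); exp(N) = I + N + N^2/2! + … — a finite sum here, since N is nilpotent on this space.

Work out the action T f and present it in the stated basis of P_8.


g(x) = -9x^4 - 429x^3 - (10851/2)x^2 - 19068x - 26577/2

order-1 term: -432x^3 + 405x^2 - 117x + 9
order-2 term: -5832x^2 + 4374x - 351/2
order-3 term: -23328x + 4374
order-4 term: -17496
the series for exp(3(D + θ ∘ ∇)) f terminates at order 4
exp(3(D + θ ∘ ∇)) f = -9x^4 - 429x^3 - (10851/2)x^2 - 19068x - 26577/2


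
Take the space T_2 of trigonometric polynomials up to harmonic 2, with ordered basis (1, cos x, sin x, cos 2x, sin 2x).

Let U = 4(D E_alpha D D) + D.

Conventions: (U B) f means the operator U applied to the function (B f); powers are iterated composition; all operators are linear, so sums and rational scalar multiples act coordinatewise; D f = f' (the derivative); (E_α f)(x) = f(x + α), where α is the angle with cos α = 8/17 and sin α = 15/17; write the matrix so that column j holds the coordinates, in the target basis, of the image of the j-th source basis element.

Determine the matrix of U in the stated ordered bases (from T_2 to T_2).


image of 1: 0
image of cos x: (60/17)cos x + (15/17)sin x
image of sin x: -(15/17)cos x + (60/17)sin x
image of cos 2x: (7680/289)cos 2x - (5730/289)sin 2x
image of sin 2x: (5730/289)cos 2x + (7680/289)sin 2x
each image's coordinates form column j of the matrix

the matrix is [[0, 0, 0, 0, 0]; [0, 60/17, -15/17, 0, 0]; [0, 15/17, 60/17, 0, 0]; [0, 0, 0, 7680/289, 5730/289]; [0, 0, 0, -5730/289, 7680/289]] (rows listed top to bottom)


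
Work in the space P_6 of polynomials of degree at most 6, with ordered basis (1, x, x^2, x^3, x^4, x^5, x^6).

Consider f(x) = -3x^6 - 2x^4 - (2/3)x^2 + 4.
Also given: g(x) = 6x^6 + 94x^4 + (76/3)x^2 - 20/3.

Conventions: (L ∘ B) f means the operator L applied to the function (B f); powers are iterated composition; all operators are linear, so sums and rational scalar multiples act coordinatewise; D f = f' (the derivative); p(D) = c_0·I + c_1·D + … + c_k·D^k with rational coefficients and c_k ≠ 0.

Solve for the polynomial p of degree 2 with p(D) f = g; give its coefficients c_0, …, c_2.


p(D) = -2·I − D^2, i.e. c_0 = -2, c_1 = 0, c_2 = -1

D^0 f = -3x^6 - 2x^4 - (2/3)x^2 + 4
D^1 f = -18x^5 - 8x^3 - (4/3)x
D^2 f = -90x^4 - 24x^2 - 4/3
matching coefficients of g against c_0 f + c_1 Df + … from the top degree down determines the c_i
solution: c_0 = -2, c_1 = 0, c_2 = -1


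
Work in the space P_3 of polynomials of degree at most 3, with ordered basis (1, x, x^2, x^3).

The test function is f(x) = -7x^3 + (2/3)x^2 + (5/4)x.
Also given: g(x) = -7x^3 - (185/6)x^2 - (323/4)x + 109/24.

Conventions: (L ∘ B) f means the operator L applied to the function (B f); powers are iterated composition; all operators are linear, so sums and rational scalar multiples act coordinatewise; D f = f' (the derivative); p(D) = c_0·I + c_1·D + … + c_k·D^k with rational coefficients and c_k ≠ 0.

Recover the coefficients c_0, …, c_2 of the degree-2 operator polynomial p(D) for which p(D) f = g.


D^0 f = -7x^3 + (2/3)x^2 + (5/4)x
D^1 f = -21x^2 + (4/3)x + 5/4
D^2 f = -42x + 4/3
matching coefficients of g against c_0 f + c_1 Df + … from the top degree down determines the c_i
solution: c_0 = 1, c_1 = 3/2, c_2 = 2

c_0 = 1, c_1 = 3/2, c_2 = 2


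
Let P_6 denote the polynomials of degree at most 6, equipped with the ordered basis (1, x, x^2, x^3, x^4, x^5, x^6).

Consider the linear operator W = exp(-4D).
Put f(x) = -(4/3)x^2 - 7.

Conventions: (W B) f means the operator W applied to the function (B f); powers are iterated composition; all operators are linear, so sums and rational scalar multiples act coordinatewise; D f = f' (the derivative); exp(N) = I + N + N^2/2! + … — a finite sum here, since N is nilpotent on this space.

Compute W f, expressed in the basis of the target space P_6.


the result is g(x) = -(4/3)x^2 + (32/3)x - 85/3

order-1 term: (32/3)x
order-2 term: -64/3
the series for exp(-4D) f terminates at order 2
exp(-4D) f = -(4/3)x^2 + (32/3)x - 85/3
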